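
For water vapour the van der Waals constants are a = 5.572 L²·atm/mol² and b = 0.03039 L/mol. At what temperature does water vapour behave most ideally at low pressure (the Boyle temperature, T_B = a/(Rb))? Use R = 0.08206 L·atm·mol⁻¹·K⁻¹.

T_B ≈ 2234 K

For a van der Waals gas the second virial coefficient B₂ = b − a/(RT) vanishes at T_B = a/(Rb).
T_B = 5.572/(0.08206×0.03039) = 5.572/0.0024938 = 2234 K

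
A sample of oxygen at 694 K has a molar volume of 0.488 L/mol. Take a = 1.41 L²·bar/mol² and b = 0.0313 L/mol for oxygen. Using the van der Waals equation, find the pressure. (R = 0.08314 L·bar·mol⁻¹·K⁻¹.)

P ≈ 120.4 bar

P = RT/(V_m − b) − a/V_m²
RT/(V_m − b) = (0.08314)(694)/(0.488 − 0.0313) = 57.699/0.45670 = 126.34 bar
a/V_m² = 1.41/(0.488)² = 5.9208 bar
P = 126.34 − 5.9208 = 120.4 bar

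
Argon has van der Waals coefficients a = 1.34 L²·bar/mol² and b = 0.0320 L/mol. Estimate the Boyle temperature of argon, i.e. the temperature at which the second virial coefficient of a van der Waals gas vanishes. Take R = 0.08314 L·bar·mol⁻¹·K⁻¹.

T_B ≈ 503.7 K

For a van der Waals gas the second virial coefficient B₂ = b − a/(RT) vanishes at T_B = a/(Rb).
T_B = 1.34/(0.08314×0.0320) = 1.34/0.0026605 = 503.7 K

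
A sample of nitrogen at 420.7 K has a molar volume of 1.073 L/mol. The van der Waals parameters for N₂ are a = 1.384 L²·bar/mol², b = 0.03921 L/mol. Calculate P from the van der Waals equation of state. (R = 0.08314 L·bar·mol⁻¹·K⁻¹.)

P = RT/(V_m − b) − a/V_m²
RT/(V_m − b) = (0.08314)(420.7)/(1.073 − 0.03921) = 34.977/1.0338 = 33.833 bar
a/V_m² = 1.384/(1.073)² = 1.2021 bar
P = 33.833 − 1.2021 = 32.63 bar

P ≈ 32.63 bar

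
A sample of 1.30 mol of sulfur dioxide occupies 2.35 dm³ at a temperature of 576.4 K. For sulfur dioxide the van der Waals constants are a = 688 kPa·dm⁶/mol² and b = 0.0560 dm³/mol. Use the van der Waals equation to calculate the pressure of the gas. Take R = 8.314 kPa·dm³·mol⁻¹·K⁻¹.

P = nRT/(V − nb) − a n²/V²
nRT/(V − nb) = (1.30)(8.314)(576.4)/(2.35 − 1.30×0.0560) = 6229.8/2.2772 = 2735.7 kPa
a n²/V² = (688)(1.30)²/(2.35)² = 210.54 kPa
P = 2735.7 − 210.54 = 2525 kPa

P ≈ 2525 kPa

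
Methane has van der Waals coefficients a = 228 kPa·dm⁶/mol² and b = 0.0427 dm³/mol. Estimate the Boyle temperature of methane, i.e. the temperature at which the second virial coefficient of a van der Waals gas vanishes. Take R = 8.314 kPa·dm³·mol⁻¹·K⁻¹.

T_B ≈ 642.2 K

For a van der Waals gas the second virial coefficient B₂ = b − a/(RT) vanishes at T_B = a/(Rb).
T_B = 228/(8.314×0.0427) = 228/0.35501 = 642.2 K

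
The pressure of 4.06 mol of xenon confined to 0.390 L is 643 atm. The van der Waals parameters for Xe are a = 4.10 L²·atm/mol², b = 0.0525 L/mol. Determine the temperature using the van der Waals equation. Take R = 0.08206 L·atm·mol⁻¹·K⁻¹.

T = (P + a n²/V²)(V − nb)/(nR)
P + a n²/V² = 643 + (4.10)(4.06)²/(0.390)² = 1087.3 atm
V − nb = 0.390 − (4.06)(0.0525) = 0.17685 L
T = (1087.3)(0.17685)/((4.06)(0.08206)) = 577.2 K

T ≈ 577.2 K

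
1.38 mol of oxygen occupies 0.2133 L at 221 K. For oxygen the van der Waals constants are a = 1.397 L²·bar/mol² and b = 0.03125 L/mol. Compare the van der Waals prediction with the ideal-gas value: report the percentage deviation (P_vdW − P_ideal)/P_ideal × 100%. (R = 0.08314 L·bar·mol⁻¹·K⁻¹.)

-23.85 %

Ideal: P_ideal = nRT/V = (1.38)(0.08314)(221)/0.2133 = 118.875 bar
vdW: P = nRT/(V − nb) − a n²/V² = 25.3560/0.170175 − 2.66045/0.0454969 = 149.000 − 58.4754 = 90.525 bar
% deviation = (90.525 − 118.875)/118.875 × 100% = -23.85%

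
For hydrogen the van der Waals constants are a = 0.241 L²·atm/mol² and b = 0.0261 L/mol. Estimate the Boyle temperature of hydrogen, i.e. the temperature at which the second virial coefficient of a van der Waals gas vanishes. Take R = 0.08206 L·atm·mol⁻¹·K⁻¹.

T_B ≈ 112.5 K

For a van der Waals gas the second virial coefficient B₂ = b − a/(RT) vanishes at T_B = a/(Rb).
T_B = 0.241/(0.08206×0.0261) = 0.241/0.0021418 = 112.5 K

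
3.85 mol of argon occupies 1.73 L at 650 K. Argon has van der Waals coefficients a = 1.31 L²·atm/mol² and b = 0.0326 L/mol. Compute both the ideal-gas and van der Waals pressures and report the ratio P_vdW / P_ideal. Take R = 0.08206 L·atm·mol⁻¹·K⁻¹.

P_vdW / P_ideal ≈ 1.024

Ideal: P_ideal = nRT/V = (3.85)(0.08206)(650)/1.73 = 118.702 atm
vdW: P = nRT/(V − nb) − a n²/V² = 205.355/1.60449 − 19.4175/2.99290 = 127.988 − 6.48785 = 121.500 atm
Ratio = 121.500/118.702 = 1.024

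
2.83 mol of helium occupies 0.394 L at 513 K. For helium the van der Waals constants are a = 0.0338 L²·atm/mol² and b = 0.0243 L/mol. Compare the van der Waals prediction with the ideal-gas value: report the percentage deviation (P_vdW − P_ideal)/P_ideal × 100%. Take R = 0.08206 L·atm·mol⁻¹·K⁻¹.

Ideal: P_ideal = nRT/V = (2.83)(0.08206)(513)/0.394 = 302.370 atm
vdW: P = nRT/(V − nb) − a n²/V² = 119.134/0.325231 − 0.270701/0.155236 = 366.306 − 1.74380 = 364.562 atm
% deviation = (364.562 − 302.370)/302.370 × 100% = 20.57%

20.57 %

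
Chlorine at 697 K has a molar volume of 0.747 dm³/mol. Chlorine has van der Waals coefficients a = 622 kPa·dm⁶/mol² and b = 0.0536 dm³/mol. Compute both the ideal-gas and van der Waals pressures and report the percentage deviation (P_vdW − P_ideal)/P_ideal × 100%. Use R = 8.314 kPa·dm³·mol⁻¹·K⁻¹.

Ideal: P_ideal = RT/V_m = (8.314)(697)/0.747 = 7757.51 kPa
vdW: P = RT/(V_m − b) − a/V_m² = 5794.86/0.693400 − 622/0.558009 = 8357.17 − 1114.68 = 7242.49 kPa
% deviation = (7242.49 − 7757.51)/7757.51 × 100% = -6.64%

-6.64 %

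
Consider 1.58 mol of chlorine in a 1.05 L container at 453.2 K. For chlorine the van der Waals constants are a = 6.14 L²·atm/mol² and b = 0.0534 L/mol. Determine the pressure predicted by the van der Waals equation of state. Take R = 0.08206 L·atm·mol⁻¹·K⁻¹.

P = nRT/(V − nb) − a n²/V²
nRT/(V − nb) = (1.58)(0.08206)(453.2)/(1.05 − 1.58×0.0534) = 58.760/0.96563 = 60.851 atm
a n²/V² = (6.14)(1.58)²/(1.05)² = 13.903 atm
P = 60.851 − 13.903 = 46.95 atm

P ≈ 46.95 atm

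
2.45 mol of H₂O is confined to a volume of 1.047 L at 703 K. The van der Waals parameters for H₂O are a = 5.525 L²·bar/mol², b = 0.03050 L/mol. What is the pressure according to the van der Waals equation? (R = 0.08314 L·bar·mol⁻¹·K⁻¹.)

P = nRT/(V − nb) − a n²/V²
nRT/(V − nb) = (2.45)(0.08314)(703)/(1.047 − 2.45×0.03050) = 143.20/0.97228 = 147.28 bar
a n²/V² = (5.525)(2.45)²/(1.047)² = 30.253 bar
P = 147.28 − 30.253 = 117.0 bar

P ≈ 117.0 bar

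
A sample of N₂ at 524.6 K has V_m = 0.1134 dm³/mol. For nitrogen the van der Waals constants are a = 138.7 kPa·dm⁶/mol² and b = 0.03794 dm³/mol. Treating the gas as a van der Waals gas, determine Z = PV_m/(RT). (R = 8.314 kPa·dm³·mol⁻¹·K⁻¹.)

Z ≈ 1.222

P = RT/(V_m − b) − a/V_m² = (8.314)(524.6)/(0.1134 − 0.03794) − 138.7/(0.1134)²
  = 4361.5/0.075460 − 10786 = 57799 − 10786 = 47013 kPa
Z = PV_m/(RT) = (47013)(0.1134)/((8.314)(524.6)) = 5331.3/4361.5 = 1.222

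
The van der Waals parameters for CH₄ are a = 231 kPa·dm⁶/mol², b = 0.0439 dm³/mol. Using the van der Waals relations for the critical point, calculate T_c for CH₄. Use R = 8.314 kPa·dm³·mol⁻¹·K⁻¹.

T_c ≈ 187.5 K

For a van der Waals gas, T_c = 8a/(27Rb).
T_c = 8×231/(27×8.314×0.0439) = 1848.0/9.8546 = 187.5 K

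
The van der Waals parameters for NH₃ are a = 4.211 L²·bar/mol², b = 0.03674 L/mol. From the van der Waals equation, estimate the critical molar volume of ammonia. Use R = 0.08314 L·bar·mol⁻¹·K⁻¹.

For a van der Waals gas, V_m,c = 3b.
V_m,c = 3×0.03674 = 0.1102 L/mol

V_m,c ≈ 0.1102 L/mol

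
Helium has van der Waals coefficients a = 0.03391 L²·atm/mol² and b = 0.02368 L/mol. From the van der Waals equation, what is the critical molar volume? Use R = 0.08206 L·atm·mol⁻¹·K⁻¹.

For a van der Waals gas, V_m,c = 3b.
V_m,c = 3×0.02368 = 0.07104 L/mol

V_m,c ≈ 0.07104 L/mol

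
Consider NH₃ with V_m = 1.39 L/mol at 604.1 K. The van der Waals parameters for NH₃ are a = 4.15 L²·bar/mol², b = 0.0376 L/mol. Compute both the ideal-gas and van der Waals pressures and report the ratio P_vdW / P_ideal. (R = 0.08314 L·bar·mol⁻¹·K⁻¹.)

Ideal: P_ideal = RT/V_m = (0.08314)(604.1)/1.39 = 36.1330 bar
vdW: P = RT/(V_m − b) − a/V_m² = 50.2249/1.35240 − 4.15/1.93210 = 37.1376 − 2.14792 = 34.9897 bar
Ratio = 34.9897/36.1330 = 0.9684

P_vdW / P_ideal ≈ 0.9684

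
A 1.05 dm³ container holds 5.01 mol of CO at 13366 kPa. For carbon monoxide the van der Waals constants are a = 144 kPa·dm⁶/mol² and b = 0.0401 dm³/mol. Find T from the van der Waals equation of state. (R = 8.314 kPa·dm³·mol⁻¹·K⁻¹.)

T ≈ 339.3 K

T = (P + a n²/V²)(V − nb)/(nR)
P + a n²/V² = 13366 + (144)(5.01)²/(1.05)² = 16644 kPa
V − nb = 1.05 − (5.01)(0.0401) = 0.84910 dm³
T = (16644)(0.84910)/((5.01)(8.314)) = 339.3 K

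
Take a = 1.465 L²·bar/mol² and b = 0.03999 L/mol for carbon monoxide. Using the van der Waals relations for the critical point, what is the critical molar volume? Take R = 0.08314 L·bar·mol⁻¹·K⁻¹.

V_m,c ≈ 0.1200 L/mol

For a van der Waals gas, V_m,c = 3b.
V_m,c = 3×0.03999 = 0.1200 L/mol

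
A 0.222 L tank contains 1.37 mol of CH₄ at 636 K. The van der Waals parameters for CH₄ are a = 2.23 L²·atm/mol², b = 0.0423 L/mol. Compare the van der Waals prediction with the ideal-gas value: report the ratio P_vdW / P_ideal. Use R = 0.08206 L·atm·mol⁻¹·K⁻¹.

Ideal: P_ideal = nRT/V = (1.37)(0.08206)(636)/0.222 = 322.074 atm
vdW: P = nRT/(V − nb) − a n²/V² = 71.5005/0.164049 − 4.18549/0.0492840 = 435.848 − 84.9259 = 350.922 atm
Ratio = 350.922/322.074 = 1.090

P_vdW / P_ideal ≈ 1.090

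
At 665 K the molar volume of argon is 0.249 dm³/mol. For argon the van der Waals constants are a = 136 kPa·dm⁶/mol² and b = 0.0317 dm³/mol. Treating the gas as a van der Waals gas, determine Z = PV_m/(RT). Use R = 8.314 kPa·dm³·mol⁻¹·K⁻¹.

Z ≈ 1.047

P = RT/(V_m − b) − a/V_m² = (8.314)(665)/(0.249 − 0.0317) − 136/(0.249)²
  = 5528.8/0.21730 − 2193.5 = 25443 − 2193.5 = 23250 kPa
Z = PV_m/(RT) = (23250)(0.249)/((8.314)(665)) = 5789.3/5528.8 = 1.047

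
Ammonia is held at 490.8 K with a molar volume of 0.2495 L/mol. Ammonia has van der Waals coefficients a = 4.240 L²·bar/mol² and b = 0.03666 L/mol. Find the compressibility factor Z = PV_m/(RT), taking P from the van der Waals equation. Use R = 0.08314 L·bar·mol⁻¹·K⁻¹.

Z ≈ 0.7558

P = RT/(V_m − b) − a/V_m² = (0.08314)(490.8)/(0.2495 − 0.03666) − 4.240/(0.2495)²
  = 40.805/0.21284 − 68.112 = 191.72 − 68.112 = 123.61 bar
Z = PV_m/(RT) = (123.61)(0.2495)/((0.08314)(490.8)) = 30.841/40.805 = 0.7558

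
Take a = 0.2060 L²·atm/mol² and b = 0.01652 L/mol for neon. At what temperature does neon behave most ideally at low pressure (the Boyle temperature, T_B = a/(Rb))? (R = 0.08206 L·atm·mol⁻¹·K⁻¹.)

For a van der Waals gas the second virial coefficient B₂ = b − a/(RT) vanishes at T_B = a/(Rb).
T_B = 0.2060/(0.08206×0.01652) = 0.2060/0.0013556 = 152.0 K

T_B ≈ 152.0 K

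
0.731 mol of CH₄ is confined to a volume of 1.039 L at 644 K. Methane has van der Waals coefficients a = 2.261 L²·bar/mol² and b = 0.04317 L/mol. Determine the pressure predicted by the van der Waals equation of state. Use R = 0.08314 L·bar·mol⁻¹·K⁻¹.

P ≈ 37.73 bar

P = nRT/(V − nb) − a n²/V²
nRT/(V − nb) = (0.731)(0.08314)(644)/(1.039 − 0.731×0.04317) = 39.139/1.0074 = 38.851 bar
a n²/V² = (2.261)(0.731)²/(1.039)² = 1.1192 bar
P = 38.851 − 1.1192 = 37.73 bar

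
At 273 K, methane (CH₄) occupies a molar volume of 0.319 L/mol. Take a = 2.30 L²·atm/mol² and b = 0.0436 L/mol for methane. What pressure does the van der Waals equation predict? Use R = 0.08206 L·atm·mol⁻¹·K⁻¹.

P = RT/(V_m − b) − a/V_m²
RT/(V_m − b) = (0.08206)(273)/(0.319 − 0.0436) = 22.402/0.27540 = 81.344 atm
a/V_m² = 2.30/(0.319)² = 22.602 atm
P = 81.344 − 22.602 = 58.74 atm

P ≈ 58.74 atm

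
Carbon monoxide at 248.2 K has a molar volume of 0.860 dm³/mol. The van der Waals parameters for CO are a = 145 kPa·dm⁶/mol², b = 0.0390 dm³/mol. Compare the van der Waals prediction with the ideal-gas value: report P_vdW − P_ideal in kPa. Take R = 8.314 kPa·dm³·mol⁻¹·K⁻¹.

ΔP ≈ -82.1 kPa

Ideal: P_ideal = RT/V_m = (8.314)(248.2)/0.860 = 2399.46 kPa
vdW: P = RT/(V_m − b) − a/V_m² = 2063.53/0.821000 − 145/0.739600 = 2513.43 − 196.052 = 2317.38 kPa
ΔP = 2317.38 − 2399.46 = -82.1 kPa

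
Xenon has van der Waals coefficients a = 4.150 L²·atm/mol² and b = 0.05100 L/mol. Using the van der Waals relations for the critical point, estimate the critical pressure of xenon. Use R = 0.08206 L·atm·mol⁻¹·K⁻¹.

P_c ≈ 59.09 atm

For a van der Waals gas, P_c = a/(27b²).
P_c = 4.150/(27×(0.05100)²) = 4.150/0.070227 = 59.09 atm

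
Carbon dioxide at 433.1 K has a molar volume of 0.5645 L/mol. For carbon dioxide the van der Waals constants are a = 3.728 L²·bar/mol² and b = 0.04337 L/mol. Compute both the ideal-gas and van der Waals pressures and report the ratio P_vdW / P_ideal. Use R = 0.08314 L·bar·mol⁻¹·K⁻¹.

P_vdW / P_ideal ≈ 0.8998

Ideal: P_ideal = RT/V_m = (0.08314)(433.1)/0.5645 = 63.7873 bar
vdW: P = RT/(V_m − b) − a/V_m² = 36.0079/0.521130 − 3.728/0.318660 = 69.0958 − 11.6990 = 57.3968 bar
Ratio = 57.3968/63.7873 = 0.8998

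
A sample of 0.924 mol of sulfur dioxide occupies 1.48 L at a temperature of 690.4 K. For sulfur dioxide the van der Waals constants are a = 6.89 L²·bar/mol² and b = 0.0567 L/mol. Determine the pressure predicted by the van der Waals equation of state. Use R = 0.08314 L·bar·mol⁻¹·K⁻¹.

P = nRT/(V − nb) − a n²/V²
nRT/(V − nb) = (0.924)(0.08314)(690.4)/(1.48 − 0.924×0.0567) = 53.037/1.4276 = 37.151 bar
a n²/V² = (6.89)(0.924)²/(1.48)² = 2.6856 bar
P = 37.151 − 2.6856 = 34.47 bar

P ≈ 34.47 bar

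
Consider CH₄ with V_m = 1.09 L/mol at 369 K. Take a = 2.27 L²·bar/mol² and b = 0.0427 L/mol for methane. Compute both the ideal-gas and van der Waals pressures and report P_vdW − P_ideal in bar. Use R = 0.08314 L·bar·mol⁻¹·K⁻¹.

Ideal: P_ideal = RT/V_m = (0.08314)(369)/1.09 = 28.1456 bar
vdW: P = RT/(V_m − b) − a/V_m² = 30.6787/1.04730 − 2.27/1.18810 = 29.2931 − 1.91061 = 27.3825 bar
ΔP = 27.3825 − 28.1456 = -0.763 bar

ΔP ≈ -0.763 bar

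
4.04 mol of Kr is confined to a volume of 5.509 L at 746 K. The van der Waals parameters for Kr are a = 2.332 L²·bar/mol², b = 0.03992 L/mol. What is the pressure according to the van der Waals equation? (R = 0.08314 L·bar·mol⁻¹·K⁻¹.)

P ≈ 45.60 bar

P = nRT/(V − nb) − a n²/V²
nRT/(V − nb) = (4.04)(0.08314)(746)/(5.509 − 4.04×0.03992) = 250.57/5.3477 = 46.856 bar
a n²/V² = (2.332)(4.04)²/(5.509)² = 1.2541 bar
P = 46.856 − 1.2541 = 45.60 bar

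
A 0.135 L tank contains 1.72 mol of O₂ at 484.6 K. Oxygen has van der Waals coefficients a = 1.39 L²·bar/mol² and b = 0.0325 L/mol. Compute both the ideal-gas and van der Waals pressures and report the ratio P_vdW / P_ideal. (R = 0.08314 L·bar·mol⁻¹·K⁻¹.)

P_vdW / P_ideal ≈ 1.267

Ideal: P_ideal = nRT/V = (1.72)(0.08314)(484.6)/0.135 = 513.320 bar
vdW: P = nRT/(V − nb) − a n²/V² = 69.2982/0.0791000 − 4.11218/0.0182250 = 876.083 − 225.634 = 650.449 bar
Ratio = 650.449/513.320 = 1.267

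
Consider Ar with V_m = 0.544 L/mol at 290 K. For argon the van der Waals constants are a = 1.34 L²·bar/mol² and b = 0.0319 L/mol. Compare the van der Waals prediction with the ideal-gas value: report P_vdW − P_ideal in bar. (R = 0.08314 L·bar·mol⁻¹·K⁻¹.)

ΔP ≈ -1.767 bar

Ideal: P_ideal = RT/V_m = (0.08314)(290)/0.544 = 44.3210 bar
vdW: P = RT/(V_m − b) − a/V_m² = 24.1106/0.512100 − 1.34/0.295936 = 47.0818 − 4.52801 = 42.5538 bar
ΔP = 42.5538 − 44.3210 = -1.767 bar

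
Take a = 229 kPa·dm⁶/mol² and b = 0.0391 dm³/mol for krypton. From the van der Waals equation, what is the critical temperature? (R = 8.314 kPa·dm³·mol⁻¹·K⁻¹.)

For a van der Waals gas, T_c = 8a/(27Rb).
T_c = 8×229/(27×8.314×0.0391) = 1832.0/8.7771 = 208.7 K

T_c ≈ 208.7 K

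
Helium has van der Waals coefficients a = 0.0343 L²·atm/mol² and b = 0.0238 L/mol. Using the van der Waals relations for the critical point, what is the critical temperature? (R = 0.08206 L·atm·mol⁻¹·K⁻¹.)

For a van der Waals gas, T_c = 8a/(27Rb).
T_c = 8×0.0343/(27×0.08206×0.0238) = 0.27440/0.052732 = 5.204 K

T_c ≈ 5.204 K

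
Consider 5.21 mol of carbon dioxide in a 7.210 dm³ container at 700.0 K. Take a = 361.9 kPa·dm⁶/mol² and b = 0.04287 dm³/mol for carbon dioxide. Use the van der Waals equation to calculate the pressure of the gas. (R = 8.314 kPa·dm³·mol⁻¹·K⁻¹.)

P ≈ 4151 kPa

P = nRT/(V − nb) − a n²/V²
nRT/(V − nb) = (5.21)(8.314)(700.0)/(7.210 − 5.21×0.04287) = 30321/6.9866 = 4339.9 kPa
a n²/V² = (361.9)(5.21)²/(7.210)² = 188.97 kPa
P = 4339.9 − 188.97 = 4151 kPa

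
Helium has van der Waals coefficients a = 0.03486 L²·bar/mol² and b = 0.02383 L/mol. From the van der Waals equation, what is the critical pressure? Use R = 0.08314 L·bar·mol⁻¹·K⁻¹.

For a van der Waals gas, P_c = a/(27b²).
P_c = 0.03486/(27×(0.02383)²) = 0.03486/0.015332 = 2.274 bar

P_c ≈ 2.274 bar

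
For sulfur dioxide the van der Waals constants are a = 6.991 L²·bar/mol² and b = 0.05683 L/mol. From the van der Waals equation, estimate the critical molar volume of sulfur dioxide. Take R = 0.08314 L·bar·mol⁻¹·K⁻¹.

For a van der Waals gas, V_m,c = 3b.
V_m,c = 3×0.05683 = 0.1705 L/mol

V_m,c ≈ 0.1705 L/mol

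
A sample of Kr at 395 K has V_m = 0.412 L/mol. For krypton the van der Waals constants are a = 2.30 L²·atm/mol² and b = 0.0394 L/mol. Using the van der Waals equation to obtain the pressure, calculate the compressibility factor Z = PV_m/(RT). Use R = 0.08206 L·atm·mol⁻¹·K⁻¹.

Z ≈ 0.9335

P = RT/(V_m − b) − a/V_m² = (0.08206)(395)/(0.412 − 0.0394) − 2.30/(0.412)²
  = 32.414/0.37260 − 13.550 = 86.994 − 13.550 = 73.444 atm
Z = PV_m/(RT) = (73.444)(0.412)/((0.08206)(395)) = 30.259/32.414 = 0.9335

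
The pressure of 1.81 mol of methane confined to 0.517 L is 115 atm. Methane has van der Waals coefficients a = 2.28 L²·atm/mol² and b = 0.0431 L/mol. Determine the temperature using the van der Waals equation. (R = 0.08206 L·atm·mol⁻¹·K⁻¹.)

T ≈ 422.5 K

T = (P + a n²/V²)(V − nb)/(nR)
P + a n²/V² = 115 + (2.28)(1.81)²/(0.517)² = 142.95 atm
V − nb = 0.517 − (1.81)(0.0431) = 0.43899 L
T = (142.95)(0.43899)/((1.81)(0.08206)) = 422.5 K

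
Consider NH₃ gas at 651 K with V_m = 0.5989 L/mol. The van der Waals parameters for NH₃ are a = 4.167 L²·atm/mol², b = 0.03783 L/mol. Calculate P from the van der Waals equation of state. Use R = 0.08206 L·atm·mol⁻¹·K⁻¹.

P = RT/(V_m − b) − a/V_m²
RT/(V_m − b) = (0.08206)(651)/(0.5989 − 0.03783) = 53.421/0.56107 = 95.213 atm
a/V_m² = 4.167/(0.5989)² = 11.618 atm
P = 95.213 − 11.618 = 83.60 atm

P ≈ 83.60 atm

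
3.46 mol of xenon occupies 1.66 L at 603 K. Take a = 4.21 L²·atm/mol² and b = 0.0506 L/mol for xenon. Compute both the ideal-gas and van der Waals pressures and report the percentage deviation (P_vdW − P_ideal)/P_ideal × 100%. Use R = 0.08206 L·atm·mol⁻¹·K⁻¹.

Ideal: P_ideal = nRT/V = (3.46)(0.08206)(603)/1.66 = 103.138 atm
vdW: P = nRT/(V − nb) − a n²/V² = 171.208/1.48492 − 50.4004/2.75560 = 115.298 − 18.2902 = 97.008 atm
% deviation = (97.008 − 103.138)/103.138 × 100% = -5.94%

-5.94 %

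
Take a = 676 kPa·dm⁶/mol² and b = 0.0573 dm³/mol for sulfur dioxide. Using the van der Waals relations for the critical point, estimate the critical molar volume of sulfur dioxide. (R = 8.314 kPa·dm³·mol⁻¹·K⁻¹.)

V_m,c ≈ 0.1719 dm³/mol

For a van der Waals gas, V_m,c = 3b.
V_m,c = 3×0.0573 = 0.1719 dm³/mol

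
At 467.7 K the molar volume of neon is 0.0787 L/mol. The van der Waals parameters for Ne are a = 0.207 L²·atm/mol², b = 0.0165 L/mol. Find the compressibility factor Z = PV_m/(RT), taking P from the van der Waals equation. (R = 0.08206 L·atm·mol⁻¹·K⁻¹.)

P = RT/(V_m − b) − a/V_m² = (0.08206)(467.7)/(0.0787 − 0.0165) − 0.207/(0.0787)²
  = 38.379/0.062200 − 33.421 = 617.03 − 33.421 = 583.61 atm
Z = PV_m/(RT) = (583.61)(0.0787)/((0.08206)(467.7)) = 45.930/38.379 = 1.197

Z ≈ 1.197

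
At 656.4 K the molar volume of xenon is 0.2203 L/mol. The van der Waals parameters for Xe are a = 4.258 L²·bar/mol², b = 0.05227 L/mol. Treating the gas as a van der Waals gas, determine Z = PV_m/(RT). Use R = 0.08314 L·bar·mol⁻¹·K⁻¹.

Z ≈ 0.9569

P = RT/(V_m − b) − a/V_m² = (0.08314)(656.4)/(0.2203 − 0.05227) − 4.258/(0.2203)²
  = 54.573/0.16803 − 87.736 = 324.78 − 87.736 = 237.04 bar
Z = PV_m/(RT) = (237.04)(0.2203)/((0.08314)(656.4)) = 52.220/54.573 = 0.9569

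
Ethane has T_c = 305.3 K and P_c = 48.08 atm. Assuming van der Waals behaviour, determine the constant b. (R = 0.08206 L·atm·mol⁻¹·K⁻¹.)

b ≈ 0.06513 L/mol

From T_c = 8a/(27Rb) and P_c = a/(27b²): b = R T_c/(8 P_c).
b = (0.08206)(305.3)/(8×48.08) = 25.053/384.64 = 0.06513 L/mol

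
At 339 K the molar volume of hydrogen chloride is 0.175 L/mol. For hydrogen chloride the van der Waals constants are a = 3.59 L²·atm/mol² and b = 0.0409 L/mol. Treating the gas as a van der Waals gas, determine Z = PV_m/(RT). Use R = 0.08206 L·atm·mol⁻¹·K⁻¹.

P = RT/(V_m − b) − a/V_m² = (0.08206)(339)/(0.175 − 0.0409) − 3.59/(0.175)²
  = 27.818/0.13410 − 117.22 = 207.44 − 117.22 = 90.22 atm
Z = PV_m/(RT) = (90.22)(0.175)/((0.08206)(339)) = 15.789/27.818 = 0.5676

Z ≈ 0.5676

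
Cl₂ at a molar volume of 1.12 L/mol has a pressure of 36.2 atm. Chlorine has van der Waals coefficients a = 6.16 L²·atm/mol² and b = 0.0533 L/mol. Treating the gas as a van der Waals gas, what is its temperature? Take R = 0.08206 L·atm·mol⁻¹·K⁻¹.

T = (P + a/V_m²)(V_m − b)/R
P + a/V_m² = 36.2 + 6.16/(1.12)² = 41.111 atm
V_m − b = 1.12 − 0.0533 = 1.0667 L/mol
T = (41.111)(1.0667)/0.08206 = 534.4 K

T ≈ 534.4 K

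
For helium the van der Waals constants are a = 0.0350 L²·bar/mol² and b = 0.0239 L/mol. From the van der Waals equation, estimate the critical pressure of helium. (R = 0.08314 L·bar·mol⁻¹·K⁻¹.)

P_c ≈ 2.269 bar

For a van der Waals gas, P_c = a/(27b²).
P_c = 0.0350/(27×(0.0239)²) = 0.0350/0.015423 = 2.269 bar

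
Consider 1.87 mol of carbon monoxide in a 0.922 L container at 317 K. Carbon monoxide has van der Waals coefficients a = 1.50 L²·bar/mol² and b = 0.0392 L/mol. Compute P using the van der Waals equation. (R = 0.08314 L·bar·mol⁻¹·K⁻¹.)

P ≈ 51.90 bar

P = nRT/(V − nb) − a n²/V²
nRT/(V − nb) = (1.87)(0.08314)(317)/(0.922 − 1.87×0.0392) = 49.285/0.84870 = 58.071 bar
a n²/V² = (1.50)(1.87)²/(0.922)² = 6.1704 bar
P = 58.071 − 6.1704 = 51.90 bar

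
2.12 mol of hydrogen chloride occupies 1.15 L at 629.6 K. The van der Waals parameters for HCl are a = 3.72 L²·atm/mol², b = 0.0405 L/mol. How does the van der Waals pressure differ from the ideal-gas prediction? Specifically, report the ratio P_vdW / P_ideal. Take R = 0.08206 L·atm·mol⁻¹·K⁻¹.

Ideal: P_ideal = nRT/V = (2.12)(0.08206)(629.6)/1.15 = 95.2433 atm
vdW: P = nRT/(V − nb) − a n²/V² = 109.530/1.06414 − 16.7192/1.32250 = 102.928 − 12.6421 = 90.286 atm
Ratio = 90.286/95.2433 = 0.9480

P_vdW / P_ideal ≈ 0.9480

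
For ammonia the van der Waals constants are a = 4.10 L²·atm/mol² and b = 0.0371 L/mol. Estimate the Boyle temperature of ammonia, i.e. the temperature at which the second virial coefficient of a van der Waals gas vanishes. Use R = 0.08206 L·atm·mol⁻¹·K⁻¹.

For a van der Waals gas the second virial coefficient B₂ = b − a/(RT) vanishes at T_B = a/(Rb).
T_B = 4.10/(0.08206×0.0371) = 4.10/0.0030444 = 1347 K

T_B ≈ 1347 K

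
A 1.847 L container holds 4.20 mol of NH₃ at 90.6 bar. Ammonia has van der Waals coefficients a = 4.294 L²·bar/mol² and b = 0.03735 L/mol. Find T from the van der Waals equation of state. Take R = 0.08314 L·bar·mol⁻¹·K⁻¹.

T = (P + a n²/V²)(V − nb)/(nR)
P + a n²/V² = 90.6 + (4.294)(4.20)²/(1.847)² = 112.80 bar
V − nb = 1.847 − (4.20)(0.03735) = 1.6901 L
T = (112.80)(1.6901)/((4.20)(0.08314)) = 546.0 K

T ≈ 546.0 K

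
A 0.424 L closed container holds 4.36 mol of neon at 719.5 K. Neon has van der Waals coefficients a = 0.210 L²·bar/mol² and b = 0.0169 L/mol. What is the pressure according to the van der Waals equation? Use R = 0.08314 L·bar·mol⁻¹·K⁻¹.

P ≈ 722.3 bar

P = nRT/(V − nb) − a n²/V²
nRT/(V − nb) = (4.36)(0.08314)(719.5)/(0.424 − 4.36×0.0169) = 260.81/0.35032 = 744.49 bar
a n²/V² = (0.210)(4.36)²/(0.424)² = 22.206 bar
P = 744.49 − 22.206 = 722.3 bar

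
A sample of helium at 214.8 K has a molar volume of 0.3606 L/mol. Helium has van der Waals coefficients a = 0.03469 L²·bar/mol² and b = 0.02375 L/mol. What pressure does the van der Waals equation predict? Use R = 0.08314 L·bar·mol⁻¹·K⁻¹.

P = RT/(V_m − b) − a/V_m²
RT/(V_m − b) = (0.08314)(214.8)/(0.3606 − 0.02375) = 17.858/0.33685 = 53.015 bar
a/V_m² = 0.03469/(0.3606)² = 0.26678 bar
P = 53.015 − 0.26678 = 52.75 bar

P ≈ 52.75 bar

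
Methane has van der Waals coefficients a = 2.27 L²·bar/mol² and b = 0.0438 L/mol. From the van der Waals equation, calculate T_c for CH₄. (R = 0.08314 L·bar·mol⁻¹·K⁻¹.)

For a van der Waals gas, T_c = 8a/(27Rb).
T_c = 8×2.27/(27×0.08314×0.0438) = 18.160/0.098321 = 184.7 K

T_c ≈ 184.7 K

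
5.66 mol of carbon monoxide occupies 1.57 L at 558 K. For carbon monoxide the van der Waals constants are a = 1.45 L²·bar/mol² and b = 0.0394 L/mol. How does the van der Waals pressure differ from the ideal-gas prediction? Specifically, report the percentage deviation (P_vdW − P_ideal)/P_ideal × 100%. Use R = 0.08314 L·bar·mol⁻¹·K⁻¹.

Ideal: P_ideal = nRT/V = (5.66)(0.08314)(558)/1.57 = 167.248 bar
vdW: P = nRT/(V − nb) − a n²/V² = 262.579/1.34700 − 46.4516/2.46490 = 194.936 − 18.8452 = 176.091 bar
% deviation = (176.091 − 167.248)/167.248 × 100% = 5.29%

5.29 %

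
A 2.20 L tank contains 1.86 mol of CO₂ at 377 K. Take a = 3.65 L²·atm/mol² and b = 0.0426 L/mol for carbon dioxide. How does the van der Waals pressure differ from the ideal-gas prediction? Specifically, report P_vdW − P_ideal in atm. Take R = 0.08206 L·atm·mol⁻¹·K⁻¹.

Ideal: P_ideal = nRT/V = (1.86)(0.08206)(377)/2.20 = 26.1555 atm
vdW: P = nRT/(V − nb) − a n²/V² = 57.5421/2.12076 − 12.6275/4.84000 = 27.1328 − 2.60899 = 24.5238 atm
ΔP = 24.5238 − 26.1555 = -1.632 atm

ΔP ≈ -1.632 atm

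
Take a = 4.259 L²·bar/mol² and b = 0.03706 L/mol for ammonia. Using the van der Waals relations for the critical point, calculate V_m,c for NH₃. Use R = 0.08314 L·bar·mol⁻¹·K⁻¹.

For a van der Waals gas, V_m,c = 3b.
V_m,c = 3×0.03706 = 0.1112 L/mol

V_m,c ≈ 0.1112 L/mol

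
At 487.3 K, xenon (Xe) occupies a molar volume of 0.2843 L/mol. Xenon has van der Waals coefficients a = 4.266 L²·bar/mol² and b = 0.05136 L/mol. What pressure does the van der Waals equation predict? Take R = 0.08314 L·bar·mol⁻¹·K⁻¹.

P = RT/(V_m − b) − a/V_m²
RT/(V_m − b) = (0.08314)(487.3)/(0.2843 − 0.05136) = 40.514/0.23294 = 173.92 bar
a/V_m² = 4.266/(0.2843)² = 52.780 bar
P = 173.92 − 52.780 = 121.1 bar

P ≈ 121.1 bar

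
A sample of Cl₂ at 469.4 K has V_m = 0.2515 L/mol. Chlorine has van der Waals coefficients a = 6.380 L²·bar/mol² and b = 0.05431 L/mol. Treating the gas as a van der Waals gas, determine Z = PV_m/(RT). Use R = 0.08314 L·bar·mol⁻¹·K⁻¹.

Z ≈ 0.6254

P = RT/(V_m − b) − a/V_m² = (0.08314)(469.4)/(0.2515 − 0.05431) − 6.380/(0.2515)²
  = 39.026/0.19719 − 100.87 = 197.91 − 100.87 = 97.04 bar
Z = PV_m/(RT) = (97.04)(0.2515)/((0.08314)(469.4)) = 24.406/39.026 = 0.6254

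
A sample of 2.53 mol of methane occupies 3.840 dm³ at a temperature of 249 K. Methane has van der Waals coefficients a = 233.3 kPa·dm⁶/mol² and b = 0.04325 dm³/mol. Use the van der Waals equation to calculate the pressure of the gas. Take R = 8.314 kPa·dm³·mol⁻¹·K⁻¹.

P ≈ 1303 kPa

P = nRT/(V − nb) − a n²/V²
nRT/(V − nb) = (2.53)(8.314)(249)/(3.840 − 2.53×0.04325) = 5237.6/3.7306 = 1404.0 kPa
a n²/V² = (233.3)(2.53)²/(3.840)² = 101.27 kPa
P = 1404.0 − 101.27 = 1303 kPa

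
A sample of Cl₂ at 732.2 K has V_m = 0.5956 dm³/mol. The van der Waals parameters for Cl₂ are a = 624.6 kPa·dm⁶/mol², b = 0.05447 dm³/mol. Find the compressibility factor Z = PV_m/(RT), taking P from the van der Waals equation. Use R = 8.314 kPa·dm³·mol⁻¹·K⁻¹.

P = RT/(V_m − b) − a/V_m² = (8.314)(732.2)/(0.5956 − 0.05447) − 624.6/(0.5956)²
  = 6087.5/0.54113 − 1760.7 = 11250 − 1760.7 = 9489 kPa
Z = PV_m/(RT) = (9489)(0.5956)/((8.314)(732.2)) = 5651.6/6087.5 = 0.9284

Z ≈ 0.9284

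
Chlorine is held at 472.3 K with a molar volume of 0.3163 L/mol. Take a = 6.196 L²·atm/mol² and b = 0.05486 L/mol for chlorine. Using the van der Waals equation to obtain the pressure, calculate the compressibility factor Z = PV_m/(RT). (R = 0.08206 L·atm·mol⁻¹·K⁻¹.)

Z ≈ 0.7044

P = RT/(V_m − b) − a/V_m² = (0.08206)(472.3)/(0.3163 − 0.05486) − 6.196/(0.3163)²
  = 38.757/0.26144 − 61.932 = 148.24 − 61.932 = 86.31 atm
Z = PV_m/(RT) = (86.31)(0.3163)/((0.08206)(472.3)) = 27.300/38.757 = 0.7044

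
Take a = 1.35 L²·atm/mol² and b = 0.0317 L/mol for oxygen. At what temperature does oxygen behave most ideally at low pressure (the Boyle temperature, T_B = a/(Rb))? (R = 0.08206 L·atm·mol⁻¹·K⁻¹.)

For a van der Waals gas the second virial coefficient B₂ = b − a/(RT) vanishes at T_B = a/(Rb).
T_B = 1.35/(0.08206×0.0317) = 1.35/0.0026013 = 519.0 K

T_B ≈ 519.0 K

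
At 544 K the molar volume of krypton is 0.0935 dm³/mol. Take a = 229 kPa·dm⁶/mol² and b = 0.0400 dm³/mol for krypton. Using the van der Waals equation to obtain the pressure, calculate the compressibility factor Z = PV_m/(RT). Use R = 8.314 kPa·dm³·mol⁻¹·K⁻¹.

Z ≈ 1.206

P = RT/(V_m − b) − a/V_m² = (8.314)(544)/(0.0935 − 0.0400) − 229/(0.0935)²
  = 4522.8/0.053500 − 26195 = 84538 − 26195 = 58343 kPa
Z = PV_m/(RT) = (58343)(0.0935)/((8.314)(544)) = 5455.1/4522.8 = 1.206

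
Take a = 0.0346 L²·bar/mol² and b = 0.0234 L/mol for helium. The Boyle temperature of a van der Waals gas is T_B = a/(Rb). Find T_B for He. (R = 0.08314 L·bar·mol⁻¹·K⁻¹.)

For a van der Waals gas the second virial coefficient B₂ = b − a/(RT) vanishes at T_B = a/(Rb).
T_B = 0.0346/(0.08314×0.0234) = 0.0346/0.0019455 = 17.78 K

T_B ≈ 17.78 K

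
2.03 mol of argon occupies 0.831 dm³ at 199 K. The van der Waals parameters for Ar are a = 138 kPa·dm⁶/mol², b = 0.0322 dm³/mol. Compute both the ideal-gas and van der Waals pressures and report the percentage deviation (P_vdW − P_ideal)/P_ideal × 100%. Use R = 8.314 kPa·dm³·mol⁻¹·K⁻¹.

Ideal: P_ideal = nRT/V = (2.03)(8.314)(199)/0.831 = 4041.64 kPa
vdW: P = nRT/(V − nb) − a n²/V² = 3358.61/0.765634 − 568.684/0.690561 = 4386.70 − 823.510 = 3563.19 kPa
% deviation = (3563.19 − 4041.64)/4041.64 × 100% = -11.84%

-11.84 %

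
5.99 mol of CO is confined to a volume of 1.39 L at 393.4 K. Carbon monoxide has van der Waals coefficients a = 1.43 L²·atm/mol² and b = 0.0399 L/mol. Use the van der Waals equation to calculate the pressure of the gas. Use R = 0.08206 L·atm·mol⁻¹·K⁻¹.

P ≈ 141.4 atm

P = nRT/(V − nb) − a n²/V²
nRT/(V − nb) = (5.99)(0.08206)(393.4)/(1.39 − 5.99×0.0399) = 193.37/1.1510 = 168.00 atm
a n²/V² = (1.43)(5.99)²/(1.39)² = 26.556 atm
P = 168.00 − 26.556 = 141.4 atm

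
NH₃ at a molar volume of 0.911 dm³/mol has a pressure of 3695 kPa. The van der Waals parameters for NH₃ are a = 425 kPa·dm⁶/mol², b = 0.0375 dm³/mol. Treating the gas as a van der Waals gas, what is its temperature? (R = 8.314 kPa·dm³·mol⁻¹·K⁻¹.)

T ≈ 442.0 K

T = (P + a/V_m²)(V_m − b)/R
P + a/V_m² = 3695 + 425/(0.911)² = 4207.1 kPa
V_m − b = 0.911 − 0.0375 = 0.87350 dm³/mol
T = (4207.1)(0.87350)/8.314 = 442.0 K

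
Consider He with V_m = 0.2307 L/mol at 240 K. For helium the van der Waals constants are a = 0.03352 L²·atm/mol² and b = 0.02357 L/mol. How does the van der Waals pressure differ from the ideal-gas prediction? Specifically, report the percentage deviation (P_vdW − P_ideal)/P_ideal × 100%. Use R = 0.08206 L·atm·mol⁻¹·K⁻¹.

Ideal: P_ideal = RT/V_m = (0.08206)(240)/0.2307 = 85.3680 atm
vdW: P = RT/(V_m − b) − a/V_m² = 19.6944/0.207130 − 0.03352/0.0532225 = 95.0823 − 0.629809 = 94.4525 atm
% deviation = (94.4525 − 85.3680)/85.3680 × 100% = 10.64%

10.64 %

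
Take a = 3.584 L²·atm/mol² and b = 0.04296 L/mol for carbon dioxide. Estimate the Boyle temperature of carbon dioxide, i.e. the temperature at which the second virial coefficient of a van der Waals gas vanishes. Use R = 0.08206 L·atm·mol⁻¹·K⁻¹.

For a van der Waals gas the second virial coefficient B₂ = b − a/(RT) vanishes at T_B = a/(Rb).
T_B = 3.584/(0.08206×0.04296) = 3.584/0.0035253 = 1017 K

T_B ≈ 1017 K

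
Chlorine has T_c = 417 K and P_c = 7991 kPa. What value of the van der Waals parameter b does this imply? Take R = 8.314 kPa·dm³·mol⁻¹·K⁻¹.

From T_c = 8a/(27Rb) and P_c = a/(27b²): b = R T_c/(8 P_c).
b = (8.314)(417)/(8×7991) = 3466.9/63928 = 0.05423 dm³/mol

b ≈ 0.05423 dm³/mol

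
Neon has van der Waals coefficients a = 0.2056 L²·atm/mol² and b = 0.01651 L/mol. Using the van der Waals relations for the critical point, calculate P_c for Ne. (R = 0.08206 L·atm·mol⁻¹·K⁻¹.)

For a van der Waals gas, P_c = a/(27b²).
P_c = 0.2056/(27×(0.01651)²) = 0.2056/0.0073597 = 27.94 atm

P_c ≈ 27.94 atm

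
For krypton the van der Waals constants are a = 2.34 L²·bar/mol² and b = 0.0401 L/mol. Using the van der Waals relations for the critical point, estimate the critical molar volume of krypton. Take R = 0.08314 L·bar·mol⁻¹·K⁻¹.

For a van der Waals gas, V_m,c = 3b.
V_m,c = 3×0.0401 = 0.1203 L/mol

V_m,c ≈ 0.1203 L/mol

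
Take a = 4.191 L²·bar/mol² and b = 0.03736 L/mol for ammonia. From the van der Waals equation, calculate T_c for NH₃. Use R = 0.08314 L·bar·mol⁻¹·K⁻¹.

For a van der Waals gas, T_c = 8a/(27Rb).
T_c = 8×4.191/(27×0.08314×0.03736) = 33.528/0.083865 = 399.8 K

T_c ≈ 399.8 K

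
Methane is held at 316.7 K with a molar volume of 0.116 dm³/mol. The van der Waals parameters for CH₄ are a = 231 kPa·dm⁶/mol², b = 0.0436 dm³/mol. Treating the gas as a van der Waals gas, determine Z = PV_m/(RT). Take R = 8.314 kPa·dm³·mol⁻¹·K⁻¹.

P = RT/(V_m − b) − a/V_m² = (8.314)(316.7)/(0.116 − 0.0436) − 231/(0.116)²
  = 2633.0/0.072400 − 17167 = 36367 − 17167 = 19200 kPa
Z = PV_m/(RT) = (19200)(0.116)/((8.314)(316.7)) = 2227.2/2633.0 = 0.8459

Z ≈ 0.8459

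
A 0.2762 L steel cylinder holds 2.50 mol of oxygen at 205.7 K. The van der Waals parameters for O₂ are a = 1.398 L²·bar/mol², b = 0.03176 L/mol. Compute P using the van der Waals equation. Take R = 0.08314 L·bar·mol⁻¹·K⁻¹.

P ≈ 102.7 bar

P = nRT/(V − nb) − a n²/V²
nRT/(V − nb) = (2.50)(0.08314)(205.7)/(0.2762 − 2.50×0.03176) = 42.755/0.19680 = 217.25 bar
a n²/V² = (1.398)(2.50)²/(0.2762)² = 114.54 bar
P = 217.25 − 114.54 = 102.7 bar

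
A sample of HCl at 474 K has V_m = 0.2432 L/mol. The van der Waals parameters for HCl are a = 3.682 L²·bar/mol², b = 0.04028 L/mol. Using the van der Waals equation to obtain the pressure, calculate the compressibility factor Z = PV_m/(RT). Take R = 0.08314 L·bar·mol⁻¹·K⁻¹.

P = RT/(V_m − b) − a/V_m² = (0.08314)(474)/(0.2432 − 0.04028) − 3.682/(0.2432)²
  = 39.408/0.20292 − 62.252 = 194.20 − 62.252 = 131.95 bar
Z = PV_m/(RT) = (131.95)(0.2432)/((0.08314)(474)) = 32.090/39.408 = 0.8143

Z ≈ 0.8143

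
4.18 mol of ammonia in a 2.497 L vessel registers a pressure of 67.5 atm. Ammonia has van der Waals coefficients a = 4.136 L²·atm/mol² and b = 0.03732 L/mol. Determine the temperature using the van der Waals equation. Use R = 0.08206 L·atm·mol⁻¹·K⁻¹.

T = (P + a n²/V²)(V − nb)/(nR)
P + a n²/V² = 67.5 + (4.136)(4.18)²/(2.497)² = 79.090 atm
V − nb = 2.497 − (4.18)(0.03732) = 2.3410 L
T = (79.090)(2.3410)/((4.18)(0.08206)) = 539.8 K

T ≈ 539.8 K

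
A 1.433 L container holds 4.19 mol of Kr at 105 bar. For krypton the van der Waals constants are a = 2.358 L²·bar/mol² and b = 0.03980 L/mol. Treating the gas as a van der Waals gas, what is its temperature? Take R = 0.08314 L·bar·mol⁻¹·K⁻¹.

T = (P + a n²/V²)(V − nb)/(nR)
P + a n²/V² = 105 + (2.358)(4.19)²/(1.433)² = 125.16 bar
V − nb = 1.433 − (4.19)(0.03980) = 1.2662 L
T = (125.16)(1.2662)/((4.19)(0.08314)) = 454.9 K

T ≈ 454.9 K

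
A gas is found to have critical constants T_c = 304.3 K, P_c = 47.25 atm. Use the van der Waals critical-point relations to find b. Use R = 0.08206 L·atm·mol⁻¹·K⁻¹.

b ≈ 0.06606 L/mol

From T_c = 8a/(27Rb) and P_c = a/(27b²): b = R T_c/(8 P_c).
b = (0.08206)(304.3)/(8×47.25) = 24.971/378.00 = 0.06606 L/mol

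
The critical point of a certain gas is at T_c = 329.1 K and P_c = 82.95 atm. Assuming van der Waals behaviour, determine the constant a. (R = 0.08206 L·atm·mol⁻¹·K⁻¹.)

From T_c = 8a/(27Rb) and P_c = a/(27b²): a = 27 R² T_c²/(64 P_c).
a = 27×(0.08206)²×(329.1)²/(64×82.95) = 19692/5308.8 = 3.709 L²·atm/mol²

a ≈ 3.709 L²·atm/mol²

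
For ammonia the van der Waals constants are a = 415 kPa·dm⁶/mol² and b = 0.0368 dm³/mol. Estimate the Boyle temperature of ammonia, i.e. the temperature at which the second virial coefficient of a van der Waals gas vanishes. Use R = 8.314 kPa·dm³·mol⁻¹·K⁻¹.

T_B ≈ 1356 K

For a van der Waals gas the second virial coefficient B₂ = b − a/(RT) vanishes at T_B = a/(Rb).
T_B = 415/(8.314×0.0368) = 415/0.30596 = 1356 K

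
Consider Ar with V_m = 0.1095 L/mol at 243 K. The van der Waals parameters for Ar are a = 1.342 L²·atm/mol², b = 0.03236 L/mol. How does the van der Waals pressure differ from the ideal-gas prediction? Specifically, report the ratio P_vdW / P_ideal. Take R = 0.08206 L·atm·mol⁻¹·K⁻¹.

P_vdW / P_ideal ≈ 0.8049

Ideal: P_ideal = RT/V_m = (0.08206)(243)/0.1095 = 182.106 atm
vdW: P = RT/(V_m − b) − a/V_m² = 19.9406/0.0771400 − 1.342/0.0119903 = 258.499 − 111.924 = 146.575 atm
Ratio = 146.575/182.106 = 0.8049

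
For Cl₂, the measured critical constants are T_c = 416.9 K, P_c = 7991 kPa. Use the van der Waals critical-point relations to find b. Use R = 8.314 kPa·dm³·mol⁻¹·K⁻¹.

b ≈ 0.05422 dm³/mol

From T_c = 8a/(27Rb) and P_c = a/(27b²): b = R T_c/(8 P_c).
b = (8.314)(416.9)/(8×7991) = 3466.1/63928 = 0.05422 dm³/mol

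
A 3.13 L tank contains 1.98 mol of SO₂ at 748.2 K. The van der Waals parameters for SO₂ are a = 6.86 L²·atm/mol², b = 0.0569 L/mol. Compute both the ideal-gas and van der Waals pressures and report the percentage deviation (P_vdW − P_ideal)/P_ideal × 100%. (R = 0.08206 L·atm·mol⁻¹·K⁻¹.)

-3.33 %

Ideal: P_ideal = nRT/V = (1.98)(0.08206)(748.2)/3.13 = 38.8392 atm
vdW: P = nRT/(V − nb) − a n²/V² = 121.567/3.01734 − 26.8939/9.79690 = 40.2895 − 2.74514 = 37.5444 atm
% deviation = (37.5444 − 38.8392)/38.8392 × 100% = -3.33%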